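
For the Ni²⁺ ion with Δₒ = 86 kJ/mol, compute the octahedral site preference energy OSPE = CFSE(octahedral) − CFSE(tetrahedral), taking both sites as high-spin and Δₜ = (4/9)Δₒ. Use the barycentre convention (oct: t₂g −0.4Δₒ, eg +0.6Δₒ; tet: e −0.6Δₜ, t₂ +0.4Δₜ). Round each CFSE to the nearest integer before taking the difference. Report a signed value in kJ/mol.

-72

Ni²⁺: group 10, so d-count = 10 − 2 = 8.
In an octahedral site d⁸ (HS) is t2g^6 e_g^2, giving CFSE(oct) = -1.2Δₒ = -103 kJ/mol.
Tetrahedral e^4 t2^4 gives -0.8Δₜ = -0.8 × (4/9) × 86 = -31 kJ/mol.
OSPE = -103 − (-31) = -72 kJ/mol.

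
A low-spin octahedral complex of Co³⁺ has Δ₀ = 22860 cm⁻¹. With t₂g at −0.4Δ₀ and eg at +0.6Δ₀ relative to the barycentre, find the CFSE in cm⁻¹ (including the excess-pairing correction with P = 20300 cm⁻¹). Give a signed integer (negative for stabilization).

Co sits in group 9; removing 3 electrons leaves Co³⁺ with 9 − 3 = 6 d electrons.
The d⁶ electrons fill as t₂g⁶ eg⁰.
CFSE(orbital) = 6×(-0.4Δ₀) + 0×(0.6Δ₀) = -2.4Δ₀; with Δ₀ = 22860 cm⁻¹ that is -54864 cm⁻¹.
High-spin d⁶ would be t₂g⁴ eg² with 1 pair; low-spin has 3, so 2 excess pairs cost +2P = +40600 cm⁻¹.
Combining: -54864 + 40600 = -14264 cm⁻¹.

-14264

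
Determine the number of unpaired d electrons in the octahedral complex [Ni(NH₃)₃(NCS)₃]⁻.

2

Ligand charges: 3×(+0) from NH₃ and 3×(-1) from NCS⁻ sum to -3; with overall charge -1, Ni is +2.
Group 10 minus oxidation state +2 gives a d⁸ configuration for Ni²⁺.
Configuration: t₂g⁶ eg², giving 2 unpaired electrons.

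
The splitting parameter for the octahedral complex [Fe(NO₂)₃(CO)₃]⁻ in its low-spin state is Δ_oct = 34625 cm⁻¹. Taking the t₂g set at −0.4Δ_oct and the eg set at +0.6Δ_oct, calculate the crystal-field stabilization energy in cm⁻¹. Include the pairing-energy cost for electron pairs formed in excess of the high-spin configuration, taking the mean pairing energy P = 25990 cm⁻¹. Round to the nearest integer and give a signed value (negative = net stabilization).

-31120

Ligand charges: 3×(-1) from NO₂⁻ and 3×(+0) from CO sum to -3; with overall charge -1, Fe is +2.
Fe is in group 8, so Fe²⁺ is d⁶ (8 − 2 = 6).
Configuration: t₂g⁶ eg⁰.
CFSE(orbital) = 6×(-0.4Δ_oct) + 0×(0.6Δ_oct) = -2.4Δ_oct; with Δ_oct = 34625 cm⁻¹ that is -83100 cm⁻¹.
Pairing penalty: 3 pairs vs 1 in the high-spin reference → 2 extra × P = 51980 cm⁻¹.
Net CFSE = -83100 + 51980 = -31120 cm⁻¹.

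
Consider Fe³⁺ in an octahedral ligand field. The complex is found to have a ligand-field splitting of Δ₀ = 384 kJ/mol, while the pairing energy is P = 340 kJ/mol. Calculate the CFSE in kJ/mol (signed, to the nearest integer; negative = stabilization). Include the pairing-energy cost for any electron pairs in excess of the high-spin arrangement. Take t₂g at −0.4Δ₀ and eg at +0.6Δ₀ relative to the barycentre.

Fe is in group 8, so Fe³⁺ is d⁵ (8 − 3 = 5).
Since Δ₀ = 384 kJ/mol > P = 340 kJ/mol, the complex adopts the low-spin configuration.
That gives t₂g⁵ eg⁰.
Orbital CFSE = -2.0Δ₀ = -2.0 × 384 = -768 kJ/mol.
Excess pairs vs high-spin: 2 − 0 = 2; pairing cost = +680 kJ/mol.
Net CFSE = -768 + 680 = -88 kJ/mol.

-88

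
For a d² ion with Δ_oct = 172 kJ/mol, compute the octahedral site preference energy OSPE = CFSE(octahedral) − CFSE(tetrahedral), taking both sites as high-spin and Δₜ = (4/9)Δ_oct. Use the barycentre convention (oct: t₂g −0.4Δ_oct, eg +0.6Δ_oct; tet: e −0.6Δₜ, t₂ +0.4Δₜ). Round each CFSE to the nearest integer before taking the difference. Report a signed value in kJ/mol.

-46

In an octahedral site d² (HS) is t₂g² eg⁰, giving CFSE(oct) = -0.8Δ_oct = -138 kJ/mol.
Tetrahedral e² t₂⁰ gives -1.2Δₜ = -1.2 × (4/9) × 172 = -92 kJ/mol.
OSPE = CFSE(oct) − CFSE(tet) = -138 − (-92) = -46 kJ/mol.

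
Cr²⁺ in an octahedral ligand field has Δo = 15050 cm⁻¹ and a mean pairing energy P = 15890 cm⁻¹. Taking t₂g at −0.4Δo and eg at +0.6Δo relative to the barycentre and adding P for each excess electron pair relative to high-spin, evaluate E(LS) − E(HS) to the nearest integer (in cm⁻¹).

840

Cr²⁺: group 6, so d-count = 6 − 2 = 4.
High-spin d⁴ fills as t₂g³ eg¹ with CFSE 3(−0.4) + 1(+0.6) = -0.6Δo = -9030 cm⁻¹.
For low-spin the configuration is t₂g⁴ eg⁰: orbital energy -1.6 × 15050 = -24080 cm⁻¹, and 1 additional pair relative to high-spin adds 15890 cm⁻¹, giving -8190 cm⁻¹.
E(LS) − E(HS) = -8190 − (-9030) = 840 cm⁻¹.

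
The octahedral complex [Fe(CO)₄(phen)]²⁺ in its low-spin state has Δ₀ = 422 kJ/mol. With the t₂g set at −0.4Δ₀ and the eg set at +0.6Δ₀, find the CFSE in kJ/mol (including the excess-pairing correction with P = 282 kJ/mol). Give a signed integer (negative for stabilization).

Ligand charges: 4×(+0) from CO and 1×(+0) from phen sum to +0; with overall charge +2, Fe is +2.
Fe²⁺: group 8, so d-count = 8 − 2 = 6.
Configuration: t₂g⁶ eg⁰.
The orbital stabilization is -2.4Δ₀ = -2.4 × 422 = -1013 kJ/mol.
Pairing penalty: 3 pairs vs 1 in the high-spin reference → 2 extra × P = 564 kJ/mol.
Net CFSE = -1013 + 564 = -449 kJ/mol.

-449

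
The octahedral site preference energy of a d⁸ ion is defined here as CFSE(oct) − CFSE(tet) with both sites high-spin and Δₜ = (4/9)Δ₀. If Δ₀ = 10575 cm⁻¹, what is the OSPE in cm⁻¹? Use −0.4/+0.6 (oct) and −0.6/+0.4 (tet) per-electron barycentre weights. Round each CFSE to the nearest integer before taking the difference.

Octahedral high-spin t₂g⁶ eg²: CFSE = -1.2 × 10575 = -12690 cm⁻¹.
In a tetrahedral site the filling is e⁴ t₂⁴: CFSE(tet) = -0.8Δₜ = -0.8 × (4/9)(10575) = -3760 cm⁻¹.
OSPE = -12690 − (-3760) = -8930 cm⁻¹.

-8930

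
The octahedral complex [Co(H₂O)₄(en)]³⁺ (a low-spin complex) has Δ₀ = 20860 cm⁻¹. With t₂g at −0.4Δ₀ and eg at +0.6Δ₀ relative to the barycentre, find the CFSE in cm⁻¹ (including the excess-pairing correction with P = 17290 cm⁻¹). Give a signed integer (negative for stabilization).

-15484

Ligand charges: 4×(+0) from H₂O and 1×(+0) from en sum to +0; with overall charge +3, Co is +3.
Co³⁺: group 9, so d-count = 9 − 3 = 6.
Configuration: t₂g⁶ eg⁰.
The orbital stabilization is -2.4Δ₀ = -2.4 × 20860 = -50064 cm⁻¹.
Pairing penalty: 3 pairs vs 1 in the high-spin reference → 2 extra × P = 34580 cm⁻¹.
Combining: -50064 + 34580 = -15484 cm⁻¹.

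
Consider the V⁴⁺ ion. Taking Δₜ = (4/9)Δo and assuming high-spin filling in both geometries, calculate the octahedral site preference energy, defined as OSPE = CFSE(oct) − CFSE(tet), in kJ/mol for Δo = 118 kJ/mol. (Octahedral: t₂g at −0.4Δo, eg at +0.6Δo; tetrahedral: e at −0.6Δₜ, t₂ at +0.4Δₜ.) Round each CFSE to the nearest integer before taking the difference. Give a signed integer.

-16

V is in group 5, so V⁴⁺ is d¹ (5 − 4 = 1).
Octahedral high-spin t₂g¹ eg⁰: CFSE = -0.4 × 118 = -47 kJ/mol.
Tetrahedral e¹ t₂⁰ gives -0.6Δₜ = -0.6 × (4/9) × 118 = -31 kJ/mol.
OSPE = -47 − (-31) = -16 kJ/mol.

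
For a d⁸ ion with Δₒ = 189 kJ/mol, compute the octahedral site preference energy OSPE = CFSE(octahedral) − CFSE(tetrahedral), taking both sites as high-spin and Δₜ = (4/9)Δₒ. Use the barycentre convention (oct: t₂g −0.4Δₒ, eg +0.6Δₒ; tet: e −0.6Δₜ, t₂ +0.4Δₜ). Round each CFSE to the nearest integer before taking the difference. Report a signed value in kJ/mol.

Octahedral (high-spin): t2g^6 e_g^2, CFSE = 6(−0.4) + 2(+0.6) = -1.2Δₒ = -1.2 × 189 = -227 kJ/mol.
Tetrahedral e^4 t2^4 gives -0.8Δₜ = -0.8 × (4/9) × 189 = -67 kJ/mol.
Subtracting, OSPE = -227 − (-67) = -160 kJ/mol.

-160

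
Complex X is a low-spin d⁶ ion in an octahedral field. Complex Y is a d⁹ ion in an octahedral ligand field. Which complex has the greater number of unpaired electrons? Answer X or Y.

Y

X: t₂g⁶ eg⁰ → 0 unpaired.
Y: For octahedral d⁹ the high- and low-spin configurations coincide; t2g^6 e_g^3 → 1 unpaired.
So Y has more unpaired electrons.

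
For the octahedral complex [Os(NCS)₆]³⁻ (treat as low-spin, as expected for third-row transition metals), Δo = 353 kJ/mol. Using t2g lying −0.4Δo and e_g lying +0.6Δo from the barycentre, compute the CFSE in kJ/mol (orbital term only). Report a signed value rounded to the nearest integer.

-706

Each NCS⁻ contributes -1; 6 × (-1) = -6. With overall charge -3, Os is in the +3 oxidation state.
Os is in group 8, so Os³⁺ is d⁵ (8 − 3 = 5).
The d⁵ electrons fill as t2g^5 e_g^0.
CFSE(orbital) = 5×(-0.4Δo) + 0×(0.6Δo) = -2.0Δo; with Δo = 353 kJ/mol that is -706 kJ/mol.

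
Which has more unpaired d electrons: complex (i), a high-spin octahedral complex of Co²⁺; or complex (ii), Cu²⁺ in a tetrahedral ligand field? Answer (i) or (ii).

(i)

(i): Co²⁺: group 9, so d-count = 9 − 2 = 7; t2g^5 e_g^2 → 3 unpaired.
(ii): Cu sits in group 11; removing 2 electrons leaves Cu²⁺ with 11 − 2 = 9 d electrons; Tetrahedral fields are weak (Δₜ ≈ 4/9 Δₒ), so electrons fill high-spin; e^4 t2^5 → 1 unpaired.
So (i) has more unpaired electrons.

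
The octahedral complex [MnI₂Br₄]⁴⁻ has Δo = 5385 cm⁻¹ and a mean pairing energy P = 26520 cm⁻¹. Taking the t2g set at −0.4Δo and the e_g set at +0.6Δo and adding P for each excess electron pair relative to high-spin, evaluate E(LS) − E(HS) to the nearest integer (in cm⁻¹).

42270

Ligand charges: 2×(-1) from I⁻ and 4×(-1) from Br⁻ sum to -6; with overall charge -4, Mn is +2.
Mn is in group 7, so Mn²⁺ is d⁵ (7 − 2 = 5).
In the high-spin limit (t2g^3 e_g^2) the orbital term is 0.0Δo = 0 cm⁻¹, with no excess pairing.
For low-spin the configuration is t2g^5 e_g^0: orbital energy -2.0 × 5385 = -10770 cm⁻¹, and 2 additional pairs relative to high-spin add 53040 cm⁻¹, giving 42270 cm⁻¹.
The difference is 42270 − (0) = 42270 cm⁻¹, so high-spin lies lower.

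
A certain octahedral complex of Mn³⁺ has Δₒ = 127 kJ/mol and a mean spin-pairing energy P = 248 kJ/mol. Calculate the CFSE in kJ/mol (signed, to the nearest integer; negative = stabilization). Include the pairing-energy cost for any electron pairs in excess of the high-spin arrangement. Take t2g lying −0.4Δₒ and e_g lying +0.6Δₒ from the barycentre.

Group 7 minus oxidation state +3 gives a d⁴ configuration for Mn³⁺.
Δₒ < P, so pairing is avoided: the ground state is high-spin.
That gives t2g^3 e_g^1.
Orbital CFSE = -0.6Δₒ = -0.6 × 127 = -76 kJ/mol.
High-spin has no excess pairs, so no pairing correction applies.

-76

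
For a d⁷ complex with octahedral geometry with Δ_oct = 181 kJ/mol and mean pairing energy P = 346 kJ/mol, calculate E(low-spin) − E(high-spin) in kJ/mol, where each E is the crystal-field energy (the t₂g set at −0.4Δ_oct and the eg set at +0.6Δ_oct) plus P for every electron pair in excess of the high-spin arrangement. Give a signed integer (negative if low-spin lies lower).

In the high-spin limit (t₂g⁵ eg²) the orbital term is -0.8Δ_oct = -145 kJ/mol, with no excess pairing.
Low-spin: t₂g⁶ eg¹, orbital CFSE = -1.8Δ_oct = -326 kJ/mol; plus 1 excess pair × P = +346 kJ/mol; total 20 kJ/mol.
E(LS) − E(HS) = 20 − (-145) = 165 kJ/mol.

165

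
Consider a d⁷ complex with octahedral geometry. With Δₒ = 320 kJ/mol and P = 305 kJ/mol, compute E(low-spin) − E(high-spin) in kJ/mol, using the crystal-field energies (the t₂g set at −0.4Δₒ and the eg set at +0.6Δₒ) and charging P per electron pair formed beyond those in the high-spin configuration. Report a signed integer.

-15

High-spin d⁷ fills as t₂g⁵ eg² with CFSE 5(−0.4) + 2(+0.6) = -0.8Δₒ = -256 kJ/mol.
For low-spin the configuration is t₂g⁶ eg¹: orbital energy -1.8 × 320 = -576 kJ/mol, and 1 additional pair relative to high-spin adds 305 kJ/mol, giving -271 kJ/mol.
The difference is -271 − (-256) = -15 kJ/mol, so low-spin lies lower.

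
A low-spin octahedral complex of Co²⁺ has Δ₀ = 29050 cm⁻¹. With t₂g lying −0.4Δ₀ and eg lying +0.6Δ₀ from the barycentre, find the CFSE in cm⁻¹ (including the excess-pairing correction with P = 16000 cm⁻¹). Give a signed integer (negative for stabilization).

Co is in group 9, so Co²⁺ is d⁷ (9 − 2 = 7).
The d⁷ electrons fill as t₂g⁶ eg¹.
The orbital stabilization is -1.8Δ₀ = -1.8 × 29050 = -52290 cm⁻¹.
Relative to high-spin t₂g⁵ eg² (2 paired), the low-spin configuration has 1 additional pair, contributing +1 × 16000 = +16000 cm⁻¹.
Combining: -52290 + 16000 = -36290 cm⁻¹.

-36290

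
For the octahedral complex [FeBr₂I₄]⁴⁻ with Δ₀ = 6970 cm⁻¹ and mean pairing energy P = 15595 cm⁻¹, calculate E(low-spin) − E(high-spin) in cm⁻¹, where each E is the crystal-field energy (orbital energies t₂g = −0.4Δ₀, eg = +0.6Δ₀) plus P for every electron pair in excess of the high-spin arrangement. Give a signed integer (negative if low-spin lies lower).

Ligand charges: 2×(-1) from Br⁻ and 4×(-1) from I⁻ sum to -6; with overall charge -4, Fe is +2.
Fe is in group 8, so Fe²⁺ is d⁶ (8 − 2 = 6).
High-spin d⁶ fills as t₂g⁴ eg² with CFSE 4(−0.4) + 2(+0.6) = -0.4Δ₀ = -2788 cm⁻¹.
Low-spin: t₂g⁶ eg⁰, orbital CFSE = -2.4Δ₀ = -16728 cm⁻¹; plus 2 excess pairs × P = +31190 cm⁻¹; total 14462 cm⁻¹.
E(LS) − E(HS) = 14462 − (-2788) = 17250 cm⁻¹.

17250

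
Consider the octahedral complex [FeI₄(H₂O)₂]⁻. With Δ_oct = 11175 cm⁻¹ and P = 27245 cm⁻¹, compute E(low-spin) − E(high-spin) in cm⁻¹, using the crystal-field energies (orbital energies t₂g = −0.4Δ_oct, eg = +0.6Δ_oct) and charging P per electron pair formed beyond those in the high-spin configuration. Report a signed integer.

32140

Ligand charges: 4×(-1) from I⁻ and 2×(+0) from H₂O sum to -4; with overall charge -1, Fe is +3.
Group 8 minus oxidation state +3 gives a d⁵ configuration for Fe³⁺.
In the high-spin limit (t₂g³ eg²) the orbital term is 0.0Δ_oct = 0 cm⁻¹, with no excess pairing.
Low-spin: t₂g⁵ eg⁰, orbital CFSE = -2.0Δ_oct = -22350 cm⁻¹; plus 2 excess pairs × P = +54490 cm⁻¹; total 32140 cm⁻¹.
E(LS) − E(HS) = 32140 − (0) = 32140 cm⁻¹.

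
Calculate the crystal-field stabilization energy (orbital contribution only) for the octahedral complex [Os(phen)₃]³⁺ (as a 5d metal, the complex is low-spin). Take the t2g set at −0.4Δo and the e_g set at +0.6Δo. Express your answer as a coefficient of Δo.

-2.0 Δo

phen is neutral, so the +3 overall charge sits on Os: oxidation state +3.
Group 8 minus oxidation state +3 gives a d⁵ configuration for Os³⁺.
Configuration: t2g^5 e_g^0.
CFSE = 5(-0.4Δo) + 0(0.6Δo) = -2.0Δo + 0.0Δo = -2.0Δo.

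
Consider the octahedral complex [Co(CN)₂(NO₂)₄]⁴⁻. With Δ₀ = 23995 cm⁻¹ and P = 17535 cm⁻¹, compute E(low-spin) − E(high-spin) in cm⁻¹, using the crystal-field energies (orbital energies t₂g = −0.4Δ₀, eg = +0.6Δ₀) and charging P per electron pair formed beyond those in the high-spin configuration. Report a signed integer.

Ligand charges: 2×(-1) from CN⁻ and 4×(-1) from NO₂⁻ sum to -6; with overall charge -4, Co is +2.
Group 9 minus oxidation state +2 gives a d⁷ configuration for Co²⁺.
High-spin: t₂g⁵ eg², CFSE = -0.8Δ₀ = -19196 cm⁻¹.
Low-spin: t₂g⁶ eg¹, orbital CFSE = -1.8Δ₀ = -43191 cm⁻¹; plus 1 excess pair × P = +17535 cm⁻¹; total -25656 cm⁻¹.
The difference is -25656 − (-19196) = -6460 cm⁻¹, so low-spin lies lower.

-6460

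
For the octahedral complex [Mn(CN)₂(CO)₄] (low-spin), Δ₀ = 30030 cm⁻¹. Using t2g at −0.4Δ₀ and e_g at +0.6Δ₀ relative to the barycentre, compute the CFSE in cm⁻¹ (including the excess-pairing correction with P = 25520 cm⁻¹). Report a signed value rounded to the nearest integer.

-9020

Ligand charges: 2×(-1) from CN⁻ and 4×(+0) from CO sum to -2; with overall charge +0, Mn is +2.
Mn is in group 7, so Mn²⁺ is d⁵ (7 − 2 = 5).
Configuration: t2g^5 e_g^0.
CFSE(orbital) = 5×(-0.4Δ₀) + 0×(0.6Δ₀) = -2.0Δ₀; with Δ₀ = 30030 cm⁻¹ that is -60060 cm⁻¹.
Pairing penalty: 2 pairs vs 0 in the high-spin reference → 2 extra × P = 51040 cm⁻¹.
Combining: -60060 + 51040 = -9020 cm⁻¹.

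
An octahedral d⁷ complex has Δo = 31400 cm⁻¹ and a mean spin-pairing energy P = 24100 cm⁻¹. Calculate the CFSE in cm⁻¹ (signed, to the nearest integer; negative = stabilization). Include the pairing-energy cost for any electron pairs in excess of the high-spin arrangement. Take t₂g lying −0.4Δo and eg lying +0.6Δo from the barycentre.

-32420

Since Δo = 31400 cm⁻¹ > P = 24100 cm⁻¹, the complex adopts the low-spin configuration.
That gives t₂g⁶ eg¹.
Orbital CFSE = -1.8Δo = -1.8 × 31400 = -56520 cm⁻¹.
Excess pairs vs high-spin: 3 − 2 = 1; pairing cost = +24100 cm⁻¹.
Net CFSE = -56520 + 24100 = -32420 cm⁻¹.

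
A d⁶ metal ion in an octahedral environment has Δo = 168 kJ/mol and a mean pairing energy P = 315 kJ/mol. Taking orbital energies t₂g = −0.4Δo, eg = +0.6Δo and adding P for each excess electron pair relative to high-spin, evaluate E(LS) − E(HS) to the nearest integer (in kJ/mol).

294

High-spin d⁶ fills as t₂g⁴ eg² with CFSE 4(−0.4) + 2(+0.6) = -0.4Δo = -67 kJ/mol.
For low-spin the configuration is t₂g⁶ eg⁰: orbital energy -2.4 × 168 = -403 kJ/mol, and 2 additional pairs relative to high-spin add 630 kJ/mol, giving 227 kJ/mol.
The difference is 227 − (-67) = 294 kJ/mol, so high-spin lies lower.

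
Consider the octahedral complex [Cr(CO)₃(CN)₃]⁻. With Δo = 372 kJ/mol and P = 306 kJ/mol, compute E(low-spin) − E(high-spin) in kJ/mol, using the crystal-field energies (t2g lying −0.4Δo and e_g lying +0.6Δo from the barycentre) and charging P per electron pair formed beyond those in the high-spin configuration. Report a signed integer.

-66

Ligand charges: 3×(+0) from CO and 3×(-1) from CN⁻ sum to -3; with overall charge -1, Cr is +2.
Cr is in group 6, so Cr²⁺ is d⁴ (6 − 2 = 4).
High-spin: t2g^3 e_g^1, CFSE = -0.6Δo = -223 kJ/mol.
Low-spin: t2g^4 e_g^0, orbital CFSE = -1.6Δo = -595 kJ/mol; plus 1 excess pair × P = +306 kJ/mol; total -289 kJ/mol.
Thus E(LS) − E(HS) = -66 kJ/mol.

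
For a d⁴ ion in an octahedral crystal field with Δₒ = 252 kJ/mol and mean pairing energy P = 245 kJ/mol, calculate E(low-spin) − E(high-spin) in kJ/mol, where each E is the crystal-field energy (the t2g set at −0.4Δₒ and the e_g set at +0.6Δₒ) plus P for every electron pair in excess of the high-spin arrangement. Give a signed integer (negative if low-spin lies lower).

-7

High-spin: t2g^3 e_g^1, CFSE = -0.6Δₒ = -151 kJ/mol.
Low-spin: t2g^4 e_g^0, orbital CFSE = -1.6Δₒ = -403 kJ/mol; plus 1 excess pair × P = +245 kJ/mol; total -158 kJ/mol.
Thus E(LS) − E(HS) = -7 kJ/mol.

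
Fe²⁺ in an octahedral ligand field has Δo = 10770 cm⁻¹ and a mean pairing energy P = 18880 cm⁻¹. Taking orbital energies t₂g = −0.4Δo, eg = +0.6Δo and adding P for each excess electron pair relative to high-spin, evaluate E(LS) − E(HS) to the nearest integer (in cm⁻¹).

16220

Fe sits in group 8; removing 2 electrons leaves Fe²⁺ with 8 − 2 = 6 d electrons.
High-spin d⁶ fills as t₂g⁴ eg² with CFSE 4(−0.4) + 2(+0.6) = -0.4Δo = -4308 cm⁻¹.
For low-spin the configuration is t₂g⁶ eg⁰: orbital energy -2.4 × 10770 = -25848 cm⁻¹, and 2 additional pairs relative to high-spin add 37760 cm⁻¹, giving 11912 cm⁻¹.
E(LS) − E(HS) = 11912 − (-4308) = 16220 cm⁻¹.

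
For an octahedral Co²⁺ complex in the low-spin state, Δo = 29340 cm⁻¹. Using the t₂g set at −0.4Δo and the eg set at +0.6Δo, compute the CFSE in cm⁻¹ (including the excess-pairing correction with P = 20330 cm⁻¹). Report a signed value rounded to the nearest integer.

Co sits in group 9; removing 2 electrons leaves Co²⁺ with 9 − 2 = 7 d electrons.
Configuration: t₂g⁶ eg¹.
Orbital CFSE = 6(-0.4) + 1(0.6) = -1.8Δo = -1.8 × 29340 = -52812 cm⁻¹.
High-spin d⁷ would be t₂g⁵ eg² with 2 pairs; low-spin has 3, so 1 excess pair costs +1P = +20330 cm⁻¹.
Net CFSE = -52812 + 20330 = -32482 cm⁻¹.

-32482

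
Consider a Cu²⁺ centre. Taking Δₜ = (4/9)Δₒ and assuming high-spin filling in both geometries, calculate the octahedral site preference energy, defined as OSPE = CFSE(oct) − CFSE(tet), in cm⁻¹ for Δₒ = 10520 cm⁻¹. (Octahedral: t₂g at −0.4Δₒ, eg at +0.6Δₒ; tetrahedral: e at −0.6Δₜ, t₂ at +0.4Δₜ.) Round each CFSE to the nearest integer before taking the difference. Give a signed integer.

Cu is in group 11, so Cu²⁺ is d⁹ (11 − 2 = 9).
Octahedral (high-spin): t₂g⁶ eg³, CFSE = 6(−0.4) + 3(+0.6) = -0.6Δₒ = -0.6 × 10520 = -6312 cm⁻¹.
Tetrahedral e⁴ t₂⁵ gives -0.4Δₜ = -0.4 × (4/9) × 10520 = -1870 cm⁻¹.
OSPE = CFSE(oct) − CFSE(tet) = -6312 − (-1870) = -4442 cm⁻¹.

-4442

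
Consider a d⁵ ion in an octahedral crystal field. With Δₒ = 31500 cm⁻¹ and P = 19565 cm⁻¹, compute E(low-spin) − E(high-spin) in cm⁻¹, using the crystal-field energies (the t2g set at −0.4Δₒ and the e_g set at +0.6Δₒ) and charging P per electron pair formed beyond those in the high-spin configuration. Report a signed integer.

In the high-spin limit (t2g^3 e_g^2) the orbital term is 0.0Δₒ = 0 cm⁻¹, with no excess pairing.
Low-spin t2g^5 e_g^0 gives -2.0Δₒ = -63000 cm⁻¹, but forming 2 extra pairs costs 2P = 39130 cm⁻¹, so E(LS) = -63000 + 39130 = -23870 cm⁻¹.
E(LS) − E(HS) = -23870 − (0) = -23870 cm⁻¹.

-23870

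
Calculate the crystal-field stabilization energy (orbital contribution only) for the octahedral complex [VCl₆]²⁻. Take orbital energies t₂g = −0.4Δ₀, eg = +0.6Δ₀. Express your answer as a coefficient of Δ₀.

-0.4 Δ₀

Each Cl⁻ contributes -1; 6 × (-1) = -6. With overall charge -2, V is in the +4 oxidation state.
V is in group 5, so V⁴⁺ is d¹ (5 − 4 = 1).
Configuration: t₂g¹ eg⁰.
CFSE = 1(-0.4Δ₀) + 0(0.6Δ₀) = -0.4Δ₀ + 0.0Δ₀ = -0.4Δ₀.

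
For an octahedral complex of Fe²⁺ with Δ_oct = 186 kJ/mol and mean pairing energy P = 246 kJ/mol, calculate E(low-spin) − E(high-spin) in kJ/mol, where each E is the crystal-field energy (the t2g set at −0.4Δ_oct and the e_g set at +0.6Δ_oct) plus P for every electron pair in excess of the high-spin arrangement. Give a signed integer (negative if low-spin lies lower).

Group 8 minus oxidation state +2 gives a d⁶ configuration for Fe²⁺.
High-spin d⁶ fills as t2g^4 e_g^2 with CFSE 4(−0.4) + 2(+0.6) = -0.4Δ_oct = -74 kJ/mol.
Low-spin: t2g^6 e_g^0, orbital CFSE = -2.4Δ_oct = -446 kJ/mol; plus 2 excess pairs × P = +492 kJ/mol; total 46 kJ/mol.
E(LS) − E(HS) = 46 − (-74) = 120 kJ/mol.

120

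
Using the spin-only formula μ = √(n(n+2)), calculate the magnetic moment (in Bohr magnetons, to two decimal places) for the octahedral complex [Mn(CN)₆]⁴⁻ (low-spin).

1.73 Bohr magnetons

Each CN⁻ contributes -1; 6 × (-1) = -6. With overall charge -4, Mn is in the +2 oxidation state.
Mn²⁺: group 7, so d-count = 7 − 2 = 5.
Configuration: t₂g⁵ eg⁰ → 1 unpaired electron.
μ(spin-only) = √[1(1+2)] = √3 ≈ 1.73 Bohr magnetons.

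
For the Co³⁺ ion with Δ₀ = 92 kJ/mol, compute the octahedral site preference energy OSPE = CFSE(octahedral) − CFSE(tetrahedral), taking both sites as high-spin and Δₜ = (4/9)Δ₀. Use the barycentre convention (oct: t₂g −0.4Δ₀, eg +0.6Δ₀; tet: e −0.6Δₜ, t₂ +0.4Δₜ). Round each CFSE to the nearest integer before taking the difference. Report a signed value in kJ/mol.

Co is in group 9, so Co³⁺ is d⁶ (9 − 3 = 6).
Octahedral high-spin t2g^4 e_g^2: CFSE = -0.4 × 92 = -37 kJ/mol.
Tetrahedral e^3 t2^3 gives -0.6Δₜ = -0.6 × (4/9) × 92 = -25 kJ/mol.
OSPE = CFSE(oct) − CFSE(tet) = -37 − (-25) = -12 kJ/mol.

-12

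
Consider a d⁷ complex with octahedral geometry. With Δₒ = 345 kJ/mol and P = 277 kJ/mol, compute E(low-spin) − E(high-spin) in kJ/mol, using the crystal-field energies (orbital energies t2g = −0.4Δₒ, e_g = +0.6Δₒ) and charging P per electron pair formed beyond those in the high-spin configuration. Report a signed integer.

High-spin: t2g^5 e_g^2, CFSE = -0.8Δₒ = -276 kJ/mol.
Low-spin: t2g^6 e_g^1, orbital CFSE = -1.8Δₒ = -621 kJ/mol; plus 1 excess pair × P = +277 kJ/mol; total -344 kJ/mol.
Thus E(LS) − E(HS) = -68 kJ/mol.

-68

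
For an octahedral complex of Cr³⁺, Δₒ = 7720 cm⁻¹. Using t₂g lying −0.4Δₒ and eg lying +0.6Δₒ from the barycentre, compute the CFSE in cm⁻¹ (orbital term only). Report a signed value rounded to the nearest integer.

-9264

Group 6 minus oxidation state +3 gives a d³ configuration for Cr³⁺.
Configuration: t₂g³ eg⁰.
Orbital CFSE = 3(-0.4) + 0(0.6) = -1.2Δₒ = -1.2 × 7720 = -9264 cm⁻¹.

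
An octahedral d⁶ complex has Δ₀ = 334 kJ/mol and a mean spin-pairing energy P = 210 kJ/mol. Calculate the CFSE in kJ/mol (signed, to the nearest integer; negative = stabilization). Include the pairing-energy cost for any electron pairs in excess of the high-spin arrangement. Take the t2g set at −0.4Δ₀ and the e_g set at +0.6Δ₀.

-382

Δ₀ > P, so pairing is preferred: the ground state is low-spin.
Filling d⁶ accordingly: t2g^6 e_g^0.
Orbital CFSE = -2.4Δ₀ = -2.4 × 334 = -802 kJ/mol.
Excess pairs vs high-spin: 3 − 1 = 2; pairing cost = +420 kJ/mol.
Net CFSE = -802 + 420 = -382 kJ/mol.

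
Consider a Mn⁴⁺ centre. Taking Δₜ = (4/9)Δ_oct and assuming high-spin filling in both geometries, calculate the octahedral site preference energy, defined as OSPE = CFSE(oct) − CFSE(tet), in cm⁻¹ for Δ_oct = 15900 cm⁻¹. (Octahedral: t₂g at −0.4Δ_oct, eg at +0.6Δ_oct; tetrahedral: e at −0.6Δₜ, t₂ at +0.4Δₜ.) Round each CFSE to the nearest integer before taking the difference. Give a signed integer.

Mn is in group 7, so Mn⁴⁺ is d³ (7 − 4 = 3).
Octahedral (high-spin): t2g^3 e_g^0, CFSE = 3(−0.4) + 0(+0.6) = -1.2Δ_oct = -1.2 × 15900 = -19080 cm⁻¹.
Tetrahedral: e^2 t2^1, CFSE = 2(−0.6) + 1(+0.4) = -0.8Δₜ = -0.8 × (4/9) × 15900 = -5653 cm⁻¹.
OSPE = CFSE(oct) − CFSE(tet) = -19080 − (-5653) = -13427 cm⁻¹.

-13427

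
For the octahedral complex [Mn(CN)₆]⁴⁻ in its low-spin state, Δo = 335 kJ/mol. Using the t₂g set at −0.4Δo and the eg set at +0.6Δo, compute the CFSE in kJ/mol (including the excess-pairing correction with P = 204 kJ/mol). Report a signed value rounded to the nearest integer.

Each CN⁻ contributes -1; 6 × (-1) = -6. With overall charge -4, Mn is in the +2 oxidation state.
Mn²⁺: group 7, so d-count = 7 − 2 = 5.
Electron filling gives t₂g⁵ eg⁰.
The orbital stabilization is -2.0Δo = -2.0 × 335 = -670 kJ/mol.
High-spin d⁵ would be t₂g³ eg² with 0 pairs; low-spin has 2, so 2 excess pairs cost +2P = +408 kJ/mol.
Overall CFSE = -670 + 408 = -262 kJ/mol.

-262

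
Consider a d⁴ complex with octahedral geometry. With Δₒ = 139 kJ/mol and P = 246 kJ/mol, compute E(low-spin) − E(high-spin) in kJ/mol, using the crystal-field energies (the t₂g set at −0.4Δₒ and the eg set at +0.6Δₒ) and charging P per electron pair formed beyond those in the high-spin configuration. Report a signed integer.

High-spin d⁴ fills as t₂g³ eg¹ with CFSE 3(−0.4) + 1(+0.6) = -0.6Δₒ = -83 kJ/mol.
Low-spin t₂g⁴ eg⁰ gives -1.6Δₒ = -222 kJ/mol, but forming 1 extra pair costs 1P = 246 kJ/mol, so E(LS) = -222 + 246 = 24 kJ/mol.
E(LS) − E(HS) = 24 − (-83) = 107 kJ/mol.

107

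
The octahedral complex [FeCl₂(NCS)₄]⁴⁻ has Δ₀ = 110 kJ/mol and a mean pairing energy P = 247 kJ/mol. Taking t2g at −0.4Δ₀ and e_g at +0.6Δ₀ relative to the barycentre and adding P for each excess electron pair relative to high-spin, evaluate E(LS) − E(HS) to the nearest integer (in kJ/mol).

Ligand charges: 2×(-1) from Cl⁻ and 4×(-1) from NCS⁻ sum to -6; with overall charge -4, Fe is +2.
Fe²⁺: group 8, so d-count = 8 − 2 = 6.
High-spin d⁶ fills as t2g^4 e_g^2 with CFSE 4(−0.4) + 2(+0.6) = -0.4Δ₀ = -44 kJ/mol.
For low-spin the configuration is t2g^6 e_g^0: orbital energy -2.4 × 110 = -264 kJ/mol, and 2 additional pairs relative to high-spin add 494 kJ/mol, giving 230 kJ/mol.
E(LS) − E(HS) = 230 − (-44) = 274 kJ/mol.

274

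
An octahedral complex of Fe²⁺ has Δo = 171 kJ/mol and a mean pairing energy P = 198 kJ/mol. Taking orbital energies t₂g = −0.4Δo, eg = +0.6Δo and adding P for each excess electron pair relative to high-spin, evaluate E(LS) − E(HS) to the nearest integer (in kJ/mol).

54

Fe sits in group 8; removing 2 electrons leaves Fe²⁺ with 8 − 2 = 6 d electrons.
High-spin: t₂g⁴ eg², CFSE = -0.4Δo = -68 kJ/mol.
Low-spin t₂g⁶ eg⁰ gives -2.4Δo = -410 kJ/mol, but forming 2 extra pairs costs 2P = 396 kJ/mol, so E(LS) = -410 + 396 = -14 kJ/mol.
E(LS) − E(HS) = -14 − (-68) = 54 kJ/mol.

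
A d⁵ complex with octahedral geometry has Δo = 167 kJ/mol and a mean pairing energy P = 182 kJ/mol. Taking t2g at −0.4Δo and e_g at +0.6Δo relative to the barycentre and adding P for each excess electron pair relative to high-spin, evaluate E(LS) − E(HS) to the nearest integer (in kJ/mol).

In the high-spin limit (t2g^3 e_g^2) the orbital term is 0.0Δo = 0 kJ/mol, with no excess pairing.
Low-spin: t2g^5 e_g^0, orbital CFSE = -2.0Δo = -334 kJ/mol; plus 2 excess pairs × P = +364 kJ/mol; total 30 kJ/mol.
The difference is 30 − (0) = 30 kJ/mol, so high-spin lies lower.

30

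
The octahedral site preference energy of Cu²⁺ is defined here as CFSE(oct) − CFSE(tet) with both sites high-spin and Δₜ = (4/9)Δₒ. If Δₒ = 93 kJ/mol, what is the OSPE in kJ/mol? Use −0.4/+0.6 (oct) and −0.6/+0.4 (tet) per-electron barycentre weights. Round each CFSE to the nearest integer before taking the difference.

Group 11 minus oxidation state +2 gives a d⁹ configuration for Cu²⁺.
Octahedral high-spin t₂g⁶ eg³: CFSE = -0.6 × 93 = -56 kJ/mol.
Tetrahedral: e⁴ t₂⁵, CFSE = 4(−0.6) + 5(+0.4) = -0.4Δₜ = -0.4 × (4/9) × 93 = -17 kJ/mol.
OSPE = CFSE(oct) − CFSE(tet) = -56 − (-17) = -39 kJ/mol.

-39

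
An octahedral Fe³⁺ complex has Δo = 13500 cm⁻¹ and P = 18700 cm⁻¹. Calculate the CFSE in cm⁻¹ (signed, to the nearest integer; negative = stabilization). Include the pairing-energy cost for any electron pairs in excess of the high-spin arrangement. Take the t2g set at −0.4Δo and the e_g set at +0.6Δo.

0

Fe is in group 8, so Fe³⁺ is d⁵ (8 − 3 = 5).
With Δo < P the complex is high-spin.
That gives t2g^3 e_g^2.
Orbital CFSE = 0.0Δo = 0.0 × 13500 = 0 cm⁻¹.
High-spin has no excess pairs, so no pairing correction applies.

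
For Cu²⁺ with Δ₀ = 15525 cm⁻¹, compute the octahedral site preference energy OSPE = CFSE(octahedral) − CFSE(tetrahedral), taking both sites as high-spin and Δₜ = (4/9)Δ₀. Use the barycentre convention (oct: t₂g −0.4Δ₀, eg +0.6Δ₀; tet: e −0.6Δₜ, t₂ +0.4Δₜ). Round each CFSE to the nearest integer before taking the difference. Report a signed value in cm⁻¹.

Cu is in group 11, so Cu²⁺ is d⁹ (11 − 2 = 9).
Octahedral high-spin t2g^6 e_g^3: CFSE = -0.6 × 15525 = -9315 cm⁻¹.
Tetrahedral e^4 t2^5 gives -0.4Δₜ = -0.4 × (4/9) × 15525 = -2760 cm⁻¹.
OSPE = CFSE(oct) − CFSE(tet) = -9315 − (-2760) = -6555 cm⁻¹.

-6555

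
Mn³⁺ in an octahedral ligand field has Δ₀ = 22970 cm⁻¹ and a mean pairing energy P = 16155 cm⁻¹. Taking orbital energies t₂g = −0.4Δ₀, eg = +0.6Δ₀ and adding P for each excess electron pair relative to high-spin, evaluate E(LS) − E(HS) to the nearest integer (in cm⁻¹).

Mn³⁺: group 7, so d-count = 7 − 3 = 4.
High-spin d⁴ fills as t₂g³ eg¹ with CFSE 3(−0.4) + 1(+0.6) = -0.6Δ₀ = -13782 cm⁻¹.
For low-spin the configuration is t₂g⁴ eg⁰: orbital energy -1.6 × 22970 = -36752 cm⁻¹, and 1 additional pair relative to high-spin adds 16155 cm⁻¹, giving -20597 cm⁻¹.
Thus E(LS) − E(HS) = -6815 cm⁻¹.

-6815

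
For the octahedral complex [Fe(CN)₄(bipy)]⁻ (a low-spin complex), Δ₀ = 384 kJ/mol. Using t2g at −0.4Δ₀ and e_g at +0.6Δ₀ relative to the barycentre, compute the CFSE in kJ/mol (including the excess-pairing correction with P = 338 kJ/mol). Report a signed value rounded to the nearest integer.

-92

Ligand charges: 4×(-1) from CN⁻ and 1×(+0) from bipy sum to -4; with overall charge -1, Fe is +3.
Fe is in group 8, so Fe³⁺ is d⁵ (8 − 3 = 5).
Configuration: t2g^5 e_g^0.
CFSE(orbital) = 5×(-0.4Δ₀) + 0×(0.6Δ₀) = -2.0Δ₀; with Δ₀ = 384 kJ/mol that is -768 kJ/mol.
Relative to high-spin t2g^3 e_g^2 (0 paired), the low-spin configuration has 2 additional pairs, contributing +2 × 338 = +676 kJ/mol.
Net CFSE = -768 + 676 = -92 kJ/mol.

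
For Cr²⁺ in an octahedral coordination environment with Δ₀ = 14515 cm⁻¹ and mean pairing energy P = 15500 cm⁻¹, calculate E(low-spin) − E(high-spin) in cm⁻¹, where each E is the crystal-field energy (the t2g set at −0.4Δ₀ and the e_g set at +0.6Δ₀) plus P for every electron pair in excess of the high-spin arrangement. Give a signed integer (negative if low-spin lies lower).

985

Group 6 minus oxidation state +2 gives a d⁴ configuration for Cr²⁺.
In the high-spin limit (t2g^3 e_g^1) the orbital term is -0.6Δ₀ = -8709 cm⁻¹, with no excess pairing.
Low-spin t2g^4 e_g^0 gives -1.6Δ₀ = -23224 cm⁻¹, but forming 1 extra pair costs 1P = 15500 cm⁻¹, so E(LS) = -23224 + 15500 = -7724 cm⁻¹.
E(LS) − E(HS) = -7724 − (-8709) = 985 cm⁻¹.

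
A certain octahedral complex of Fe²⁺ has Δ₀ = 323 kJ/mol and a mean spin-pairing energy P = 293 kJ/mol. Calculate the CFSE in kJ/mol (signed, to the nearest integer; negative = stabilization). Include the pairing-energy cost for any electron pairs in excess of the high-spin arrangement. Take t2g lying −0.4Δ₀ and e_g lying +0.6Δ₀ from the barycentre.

-189

Fe²⁺: group 8, so d-count = 8 − 2 = 6.
Since Δ₀ = 323 kJ/mol > P = 293 kJ/mol, the complex adopts the low-spin configuration.
Configuration: t2g^6 e_g^0.
Orbital CFSE = -2.4Δ₀ = -2.4 × 323 = -775 kJ/mol.
Excess pairs vs high-spin: 3 − 1 = 2; pairing cost = +586 kJ/mol.
Net CFSE = -775 + 586 = -189 kJ/mol.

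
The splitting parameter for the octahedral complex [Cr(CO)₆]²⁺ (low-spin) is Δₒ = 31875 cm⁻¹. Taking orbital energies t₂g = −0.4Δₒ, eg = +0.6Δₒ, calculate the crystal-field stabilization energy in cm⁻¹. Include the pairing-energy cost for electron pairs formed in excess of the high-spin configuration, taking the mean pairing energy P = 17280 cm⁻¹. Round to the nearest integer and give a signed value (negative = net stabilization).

-33720

CO is neutral, so the +2 overall charge sits on Cr: oxidation state +2.
Group 6 minus oxidation state +2 gives a d⁴ configuration for Cr²⁺.
Configuration: t₂g⁴ eg⁰.
CFSE(orbital) = 4×(-0.4Δₒ) + 0×(0.6Δₒ) = -1.6Δₒ; with Δₒ = 31875 cm⁻¹ that is -51000 cm⁻¹.
Pairing penalty: 1 pair vs 0 in the high-spin reference → 1 extra × P = 17280 cm⁻¹.
Net CFSE = -51000 + 17280 = -33720 cm⁻¹.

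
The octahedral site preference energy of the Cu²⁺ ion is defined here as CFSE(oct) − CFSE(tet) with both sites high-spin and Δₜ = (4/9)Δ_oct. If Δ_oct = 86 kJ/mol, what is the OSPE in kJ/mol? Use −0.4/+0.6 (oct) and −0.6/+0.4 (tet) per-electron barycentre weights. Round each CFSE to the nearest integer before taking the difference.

-37

Cu sits in group 11; removing 2 electrons leaves Cu²⁺ with 11 − 2 = 9 d electrons.
Octahedral high-spin t₂g⁶ eg³: CFSE = -0.6 × 86 = -52 kJ/mol.
Tetrahedral e⁴ t₂⁵ gives -0.4Δₜ = -0.4 × (4/9) × 86 = -15 kJ/mol.
OSPE = -52 − (-15) = -37 kJ/mol.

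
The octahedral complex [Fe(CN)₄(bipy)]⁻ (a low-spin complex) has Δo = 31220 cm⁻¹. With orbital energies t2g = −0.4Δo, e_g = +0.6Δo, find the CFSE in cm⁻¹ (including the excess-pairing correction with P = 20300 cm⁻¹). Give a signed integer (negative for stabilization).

Ligand charges: 4×(-1) from CN⁻ and 1×(+0) from bipy sum to -4; with overall charge -1, Fe is +3.
Group 8 minus oxidation state +3 gives a d⁵ configuration for Fe³⁺.
Configuration: t2g^5 e_g^0.
CFSE(orbital) = 5×(-0.4Δo) + 0×(0.6Δo) = -2.0Δo; with Δo = 31220 cm⁻¹ that is -62440 cm⁻¹.
Pairing penalty: 2 pairs vs 0 in the high-spin reference → 2 extra × P = 40600 cm⁻¹.
Overall CFSE = -62440 + 40600 = -21840 cm⁻¹.

-21840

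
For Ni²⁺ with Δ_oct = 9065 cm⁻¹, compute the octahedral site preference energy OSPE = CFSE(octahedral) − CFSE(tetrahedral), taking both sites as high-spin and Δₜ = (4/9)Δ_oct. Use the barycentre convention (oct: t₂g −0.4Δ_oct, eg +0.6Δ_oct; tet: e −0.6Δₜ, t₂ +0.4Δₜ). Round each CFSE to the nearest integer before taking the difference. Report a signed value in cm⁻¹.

Ni sits in group 10; removing 2 electrons leaves Ni²⁺ with 10 − 2 = 8 d electrons.
Octahedral high-spin t2g^6 e_g^2: CFSE = -1.2 × 9065 = -10878 cm⁻¹.
Tetrahedral: e^4 t2^4, CFSE = 4(−0.6) + 4(+0.4) = -0.8Δₜ = -0.8 × (4/9) × 9065 = -3223 cm⁻¹.
OSPE = CFSE(oct) − CFSE(tet) = -10878 − (-3223) = -7655 cm⁻¹.

-7655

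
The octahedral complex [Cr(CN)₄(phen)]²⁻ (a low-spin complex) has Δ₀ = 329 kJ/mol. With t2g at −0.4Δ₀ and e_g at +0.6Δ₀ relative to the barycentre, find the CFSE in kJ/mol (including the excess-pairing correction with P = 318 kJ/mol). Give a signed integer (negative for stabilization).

Ligand charges: 4×(-1) from CN⁻ and 1×(+0) from phen sum to -4; with overall charge -2, Cr is +2.
Cr sits in group 6; removing 2 electrons leaves Cr²⁺ with 6 − 2 = 4 d electrons.
The d⁴ electrons fill as t2g^4 e_g^0.
The orbital stabilization is -1.6Δ₀ = -1.6 × 329 = -526 kJ/mol.
Pairing penalty: 1 pair vs 0 in the high-spin reference → 1 extra × P = 318 kJ/mol.
Overall CFSE = -526 + 318 = -208 kJ/mol.

-208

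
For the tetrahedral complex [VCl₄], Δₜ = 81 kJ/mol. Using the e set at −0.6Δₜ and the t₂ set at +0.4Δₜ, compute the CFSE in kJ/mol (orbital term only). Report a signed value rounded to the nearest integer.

-49

Each Cl⁻ contributes -1; 4 × (-1) = -4. With overall charge +0, V is in the +4 oxidation state.
V is in group 5, so V⁴⁺ is d¹ (5 − 4 = 1).
Tetrahedral fields are weak (Δₜ ≈ 4/9 Δₒ), so electrons fill high-spin.
Configuration: e¹ t₂⁰.
Orbital CFSE = 1(-0.6) + 0(0.4) = -0.6Δₜ = -0.6 × 81 = -49 kJ/mol.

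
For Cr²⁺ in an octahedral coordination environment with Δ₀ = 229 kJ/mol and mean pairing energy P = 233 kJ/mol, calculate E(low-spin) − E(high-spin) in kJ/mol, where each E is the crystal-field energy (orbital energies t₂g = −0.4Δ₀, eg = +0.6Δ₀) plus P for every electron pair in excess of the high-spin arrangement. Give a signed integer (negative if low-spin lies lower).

4

Cr sits in group 6; removing 2 electrons leaves Cr²⁺ with 6 − 2 = 4 d electrons.
High-spin d⁴ fills as t₂g³ eg¹ with CFSE 3(−0.4) + 1(+0.6) = -0.6Δ₀ = -137 kJ/mol.
Low-spin: t₂g⁴ eg⁰, orbital CFSE = -1.6Δ₀ = -366 kJ/mol; plus 1 excess pair × P = +233 kJ/mol; total -133 kJ/mol.
Thus E(LS) − E(HS) = 4 kJ/mol.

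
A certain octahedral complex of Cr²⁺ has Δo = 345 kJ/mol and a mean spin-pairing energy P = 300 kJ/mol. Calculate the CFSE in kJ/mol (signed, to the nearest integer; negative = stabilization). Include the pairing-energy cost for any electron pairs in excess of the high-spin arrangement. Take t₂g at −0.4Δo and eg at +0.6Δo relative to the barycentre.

-252

Cr²⁺: group 6, so d-count = 6 − 2 = 4.
Δo > P, so pairing is preferred: the ground state is low-spin.
Configuration: t₂g⁴ eg⁰.
Orbital CFSE = -1.6Δo = -1.6 × 345 = -552 kJ/mol.
Excess pairs vs high-spin: 1 − 0 = 1; pairing cost = +300 kJ/mol.
Net CFSE = -552 + 300 = -252 kJ/mol.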